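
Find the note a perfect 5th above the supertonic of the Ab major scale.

The supertonic of Ab major is Bb.
A perfect fifth (7 semitones) above Bb lands on the letter F, giving F.

F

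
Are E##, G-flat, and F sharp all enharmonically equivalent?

Yes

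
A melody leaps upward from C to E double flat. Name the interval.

diminished third

Counting letters C–D–E gives a third.
C→Ebb = 2 semitones, 2 narrower than the major third (4), so diminished.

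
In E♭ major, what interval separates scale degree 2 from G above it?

Scale degree 2 of Eb major is F.
F up to G: letters F→G make it a second; 2 semitones makes it major.

major second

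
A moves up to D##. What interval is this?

The letter names run A→D, a span of 3 letter steps, so the interval is some kind of fourth.
A to D## is 7 semitones. A perfect fourth is 5, so 7 makes it doubly augmented.

doubly augmented fourth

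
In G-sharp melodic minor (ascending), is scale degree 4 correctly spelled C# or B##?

C#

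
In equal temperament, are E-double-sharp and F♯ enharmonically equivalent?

Yes

E## = pitch class 6 and F# = pitch class 6 — the same pitch class, so they are enharmonic equivalents.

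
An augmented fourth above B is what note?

A fourth above B lands on the letter E.
An augmented fourth spans 6 semitones, so B moves to pitch class 5. On the letter E that is E#.

E#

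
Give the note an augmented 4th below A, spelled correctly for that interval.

A down a perfect fourth is E, so the target letter is E.
From A, an augmented fourth is 6 semitones down: Eb.

Eb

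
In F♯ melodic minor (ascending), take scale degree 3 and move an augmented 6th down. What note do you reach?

Scale degree 3 of F# melodic minor (ascending) is A.
An augmented sixth (10 semitones) below A lands on the letter C, giving Cb.

Cb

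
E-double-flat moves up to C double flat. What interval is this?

The letter names run E→C, a span of 5 letter steps, so the interval is some kind of sixth.
Ebb to Cbb is 8 semitones. A major sixth is 9, so 8 makes it minor.

minor sixth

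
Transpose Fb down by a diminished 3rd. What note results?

D

A third below F lands on the letter D.
A diminished third spans 2 semitones, so Fb moves to pitch class 2. On the letter D that is D.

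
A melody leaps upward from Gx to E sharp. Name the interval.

minor sixth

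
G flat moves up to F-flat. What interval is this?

minor seventh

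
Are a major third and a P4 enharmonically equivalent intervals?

No

A major third spans 4 semitones; a perfect fourth spans 5.
The spans differ, so they are not enharmonic equivalents.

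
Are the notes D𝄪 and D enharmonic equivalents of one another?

No

D## is pitch class 4; D is pitch class 2.
The pitch classes differ (4 vs. 2), so they are not enharmonic equivalents.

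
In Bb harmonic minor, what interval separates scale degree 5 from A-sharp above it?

augmented third

Scale degree 5 of Bb harmonic minor is F.
F up to A#: letters F→A make it a third; 5 semitones makes it augmented.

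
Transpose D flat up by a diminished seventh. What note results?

A seventh above D lands on the letter C.
A diminished seventh spans 9 semitones, so Db moves to pitch class 10. On the letter C that is Cbb.

Cbb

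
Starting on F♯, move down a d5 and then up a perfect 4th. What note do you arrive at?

E#

A diminished fifth down from F# is B# (letter B, 6 semitones down).
A perfect fourth up from B# is E# (letter E, 5 semitones up).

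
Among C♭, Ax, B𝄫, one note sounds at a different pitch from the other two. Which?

Bbb

In 12-tone equal temperament, enharmonic equivalents share a pitch class. Cb is pitch class 11; A## is pitch class 11; Bbb is pitch class 9.
Cb and A## share pitch class 11, while Bbb is pitch class 9.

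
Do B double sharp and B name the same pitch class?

No

Two spellings are enharmonically equivalent only if they share a pitch class.
Here B## → 1, B → 11; 1 ≠ 11, so they are not.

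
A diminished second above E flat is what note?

A second above E lands on the letter F.
A diminished second spans 0 semitones, so Eb moves to pitch class 3. On the letter F that is Fbb.

Fbb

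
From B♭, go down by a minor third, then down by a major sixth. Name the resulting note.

A minor third down from Bb is G (letter G, 3 semitones down).
A major sixth down from G is Bb (letter B, 9 semitones down).

Bb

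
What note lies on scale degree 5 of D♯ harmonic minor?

A#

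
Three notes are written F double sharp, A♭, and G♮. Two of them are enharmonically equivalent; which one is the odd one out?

In 12-tone equal temperament, enharmonic equivalents share a pitch class. F## is pitch class 7; Ab is pitch class 8; G is pitch class 7.
F## and G share pitch class 7, while Ab is pitch class 8.

Ab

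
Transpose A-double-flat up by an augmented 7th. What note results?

G

A seventh above A lands on the letter G.
An augmented seventh spans 12 semitones, so Abb moves to pitch class 7. On the letter G that is G.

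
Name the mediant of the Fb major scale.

Ab

The Fb major scale runs Fb Gb Ab Bbb Cb Db Eb.
Degree 3 is Ab.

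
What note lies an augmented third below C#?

A third below C lands on the letter A.
An augmented third spans 5 semitones, so C# moves to pitch class 8. On the letter A that is Ab.

Ab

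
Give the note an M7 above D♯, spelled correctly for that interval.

C##

A seventh above D lands on the letter C.
A major seventh spans 11 semitones, so D# moves to pitch class 2. On the letter C that is C##.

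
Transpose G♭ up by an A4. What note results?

C

A fourth above G lands on the letter C.
An augmented fourth spans 6 semitones, so Gb moves to pitch class 0. On the letter C that is C.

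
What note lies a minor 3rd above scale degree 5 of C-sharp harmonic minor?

Scale degree 5 of C# harmonic minor is G#.
A minor third (3 semitones) above G# lands on the letter B, giving B.

B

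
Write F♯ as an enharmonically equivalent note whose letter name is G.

Gb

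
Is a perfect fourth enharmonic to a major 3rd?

A perfect fourth spans 5 semitones; a major third spans 4.
The spans differ, so they are not enharmonic equivalents.

No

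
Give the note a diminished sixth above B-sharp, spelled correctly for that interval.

G

A sixth above B lands on the letter G.
A diminished sixth spans 7 semitones, so B# moves to pitch class 7. On the letter G that is G.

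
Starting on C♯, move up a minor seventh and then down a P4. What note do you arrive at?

F#

A minor seventh up from C# is B (letter B, 10 semitones up).
A perfect fourth down from B is F# (letter F, 5 semitones down).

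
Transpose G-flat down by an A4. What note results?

Dbb

A fourth below G lands on the letter D.
An augmented fourth spans 6 semitones, so Gb moves to pitch class 0. On the letter D that is Dbb.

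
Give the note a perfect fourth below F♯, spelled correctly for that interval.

C#

A fourth below F lands on the letter C.
A perfect fourth spans 5 semitones, so F# moves to pitch class 1. On the letter C that is C#.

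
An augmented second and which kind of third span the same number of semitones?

An augmented second spans 3 semitones.
A third spanning 3 semitones is minor (the major third is 4).

minor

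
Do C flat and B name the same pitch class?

Cb is pitch class 11; B is pitch class 11.
All spellings map to pitch class 11, so they are enharmonically equivalent.

Yes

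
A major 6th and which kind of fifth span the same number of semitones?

doubly augmented

A major sixth spans 9 semitones.
A fifth spanning 9 semitones is doubly augmented (the perfect fifth is 7).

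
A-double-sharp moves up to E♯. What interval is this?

diminished fifth

The letter names run A→E, a span of 4 letter steps, so the interval is some kind of fifth.
A## to E# is 6 semitones. A perfect fifth is 7, so 6 makes it diminished.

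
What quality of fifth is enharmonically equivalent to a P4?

A perfect fourth spans 5 semitones.
A fifth spanning 5 semitones is doubly diminished (the perfect fifth is 7).

doubly diminished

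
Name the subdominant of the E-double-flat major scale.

Abb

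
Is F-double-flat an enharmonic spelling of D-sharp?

Yes

Fbb is pitch class 3; D# is pitch class 3.
All spellings map to pitch class 3, so they are enharmonically equivalent.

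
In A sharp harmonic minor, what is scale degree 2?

B#

The A# harmonic minor scale runs A# B# C# D# E# F# G##.
Degree 2 is B#.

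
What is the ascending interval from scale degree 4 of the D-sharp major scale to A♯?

major second

Scale degree 4 of D# major is G#.
G# up to A#: letters G→A make it a second; 2 semitones makes it major.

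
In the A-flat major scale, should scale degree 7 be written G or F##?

Each scale degree takes a distinct letter name. Degree 7 of a scale on A must use the letter G.
G and F## are enharmonically the same pitch, but only G uses the letter G, so it is the correct spelling here.

G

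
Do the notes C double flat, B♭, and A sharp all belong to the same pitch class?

Yes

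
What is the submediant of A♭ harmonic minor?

Fb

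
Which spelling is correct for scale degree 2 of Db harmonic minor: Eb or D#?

Eb

Each scale degree takes a distinct letter name. Degree 2 of a scale on D must use the letter E.
Eb and D# are enharmonically the same pitch, but only Eb uses the letter E, so it is the correct spelling here.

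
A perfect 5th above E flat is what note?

E up a perfect fifth is B, so the target letter is B.
From Eb, a perfect fifth is 7 semitones up: Bb.

Bb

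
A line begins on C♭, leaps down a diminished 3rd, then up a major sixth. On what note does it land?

F#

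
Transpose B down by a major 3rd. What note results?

G

B down a major third is G, so the target letter is G.
From B, a major third is 4 semitones down: G.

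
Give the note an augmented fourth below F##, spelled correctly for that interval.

C#

A fourth below F lands on the letter C.
An augmented fourth spans 6 semitones, so F## moves to pitch class 1. On the letter C that is C#.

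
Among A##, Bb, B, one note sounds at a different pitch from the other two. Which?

In 12-tone equal temperament, enharmonic equivalents share a pitch class. A## is pitch class 11; Bb is pitch class 10; B is pitch class 11.
A## and B share pitch class 11, while Bb is pitch class 10.

Bb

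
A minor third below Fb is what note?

Db

F down a major third is Db, so the target letter is D.
From Fb, a minor third is 3 semitones down: Db.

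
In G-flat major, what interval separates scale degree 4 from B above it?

augmented seventh

Scale degree 4 of Gb major is Cb.
Cb up to B: letters C→B make it a seventh; 12 semitones makes it augmented.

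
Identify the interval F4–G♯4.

augmented second

The letter names run F→G, a span of 1 letter step, so the interval is some kind of second.
F to G# is 3 semitones. A major second is 2, so 3 makes it augmented.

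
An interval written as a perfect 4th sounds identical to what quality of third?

A perfect fourth spans 5 semitones.
A third spanning 5 semitones is augmented (the major third is 4).

augmented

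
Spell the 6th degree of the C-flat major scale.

The Cb major scale runs Cb Db Eb Fb Gb Ab Bb.
Degree 6 is Ab.

Ab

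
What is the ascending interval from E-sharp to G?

diminished third

The letter names run E→G, a span of 2 letter steps, so the interval is some kind of third.
E# to G is 2 semitones. A major third is 4, so 2 makes it diminished.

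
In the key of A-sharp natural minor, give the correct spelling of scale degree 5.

E#

The A# natural minor scale runs A# B# C# D# E# F# G#.
Degree 5 is E#.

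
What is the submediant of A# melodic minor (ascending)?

F##

The A# melodic minor (ascending) scale runs A# B# C# D# E# F## G##.
Degree 6 is F##.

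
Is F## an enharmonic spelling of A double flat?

F## = pitch class 7 and Abb = pitch class 7 — the same pitch class, so they are enharmonic equivalents.

Yes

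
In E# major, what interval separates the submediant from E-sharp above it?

The submediant of E# major is C##.
C## up to E#: letters C→E make it a third; 3 semitones makes it minor.

minor third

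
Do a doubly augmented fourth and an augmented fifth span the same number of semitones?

No

A doubly augmented fourth spans 7 semitones; an augmented fifth spans 8.
The spans differ, so they are not enharmonic equivalents.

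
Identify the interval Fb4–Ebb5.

minor seventh

The letter names run F→E, a span of 6 letter steps, so the interval is some kind of seventh.
Fb to Ebb is 10 semitones. A major seventh is 11, so 10 makes it minor.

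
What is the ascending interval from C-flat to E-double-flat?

minor third

Counting letters C–D–E gives a third.
Cb→Ebb = 3 semitones, 1 narrower than the major third (4), so minor.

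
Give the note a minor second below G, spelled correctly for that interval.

G down a major second is F, so the target letter is F.
From G, a minor second is 1 semitone down: F#.

F#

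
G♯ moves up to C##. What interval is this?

The letter names run G→C, a span of 3 letter steps, so the interval is some kind of fourth.
G# to C## is 6 semitones. A perfect fourth is 5, so 6 makes it augmented.

augmented fourth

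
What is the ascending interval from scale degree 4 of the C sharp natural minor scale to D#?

major sixth

Scale degree 4 of C# natural minor is F#.
F# up to D#: letters F→D make it a sixth; 9 semitones makes it major.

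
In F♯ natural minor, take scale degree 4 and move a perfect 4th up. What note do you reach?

E

Scale degree 4 of F# natural minor is B.
A perfect fourth (5 semitones) above B lands on the letter E, giving E.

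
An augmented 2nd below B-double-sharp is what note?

B down a major second is A, so the target letter is A.
From B##, an augmented second is 3 semitones down: A#.

A#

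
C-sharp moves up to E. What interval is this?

Counting letters C–D–E gives a third.
C#→E = 3 semitones, 1 narrower than the major third (4), so minor.

minor third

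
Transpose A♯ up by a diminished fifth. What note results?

E

A fifth above A lands on the letter E.
A diminished fifth spans 6 semitones, so A# moves to pitch class 4. On the letter E that is E.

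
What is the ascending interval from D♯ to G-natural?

Counting letters D–E–F–G gives a fourth.
D#→G = 4 semitones, 1 narrower than the perfect fourth (5), so diminished.

diminished fourth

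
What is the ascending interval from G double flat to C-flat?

augmented fourth

Counting letters G–A–B–C gives a fourth.
Gbb→Cb = 6 semitones, 1 wider than the perfect fourth (5), so augmented.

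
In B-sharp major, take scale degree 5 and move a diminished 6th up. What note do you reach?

D

Scale degree 5 of B# major is F##.
A diminished sixth (7 semitones) above F## lands on the letter D, giving D.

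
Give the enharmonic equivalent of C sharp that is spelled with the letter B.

C# is pitch class 1. The letter B alone is pitch class 11.
To reach pitch class 1 from B requires an offset of +2 semitones, i.e. double sharp: B##.

B##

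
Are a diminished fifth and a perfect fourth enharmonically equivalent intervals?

A diminished fifth spans 6 semitones; a perfect fourth spans 5.
The spans differ, so they are not enharmonic equivalents.

No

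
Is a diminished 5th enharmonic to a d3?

No

A diminished fifth spans 6 semitones; a diminished third spans 2.
The spans differ, so they are not enharmonic equivalents.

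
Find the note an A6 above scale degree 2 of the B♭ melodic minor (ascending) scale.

Scale degree 2 of Bb melodic minor (ascending) is C.
An augmented sixth (10 semitones) above C lands on the letter A, giving A#.

A#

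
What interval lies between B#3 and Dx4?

major third

The letter names run B→D, a span of 2 letter steps, so the interval is some kind of third.
B# to D## is 4 semitones. A major third is 4, so 4 makes it major.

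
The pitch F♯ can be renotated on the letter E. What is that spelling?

E##

F# is pitch class 6. The letter E alone is pitch class 4.
To reach pitch class 6 from E requires an offset of +2 semitones, i.e. double sharp: E##.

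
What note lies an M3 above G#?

A third above G lands on the letter B.
A major third spans 4 semitones, so G# moves to pitch class 0. On the letter B that is B#.

B#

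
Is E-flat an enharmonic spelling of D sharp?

Eb is pitch class 3; D# is pitch class 3.
All spellings map to pitch class 3, so they are enharmonically equivalent.

Yes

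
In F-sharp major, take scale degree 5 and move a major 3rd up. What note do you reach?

E#

Scale degree 5 of F# major is C#.
A major third (4 semitones) above C# lands on the letter E, giving E#.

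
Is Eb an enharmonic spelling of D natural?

No

Two spellings are enharmonically equivalent only if they share a pitch class.
Here Eb → 3, D → 2; 2 ≠ 3, so they are not.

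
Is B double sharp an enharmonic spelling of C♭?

No

Two spellings are enharmonically equivalent only if they share a pitch class.
Here B## → 1, Cb → 11; 1 ≠ 11, so they are not.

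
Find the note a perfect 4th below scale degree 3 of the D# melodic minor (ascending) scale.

C#

Scale degree 3 of D# melodic minor (ascending) is F#.
A perfect fourth (5 semitones) below F# lands on the letter C, giving C#.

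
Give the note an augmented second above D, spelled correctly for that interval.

D up a major second is E, so the target letter is E.
From D, an augmented second is 3 semitones up: E#.

E#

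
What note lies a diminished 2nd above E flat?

Fbb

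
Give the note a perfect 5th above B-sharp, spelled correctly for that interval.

F##

A fifth above B lands on the letter F.
A perfect fifth spans 7 semitones, so B# moves to pitch class 7. On the letter F that is F##.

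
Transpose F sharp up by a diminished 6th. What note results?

A sixth above F lands on the letter D.
A diminished sixth spans 7 semitones, so F# moves to pitch class 1. On the letter D that is Db.

Db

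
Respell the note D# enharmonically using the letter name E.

Eb

Plain E sits 1 semitone above D#, so on the letter E the same pitch needs a flat: Eb.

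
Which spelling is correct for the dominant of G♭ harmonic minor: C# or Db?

Db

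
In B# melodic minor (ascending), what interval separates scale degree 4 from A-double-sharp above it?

Scale degree 4 of B# melodic minor (ascending) is E#.
E# up to A##: letters E→A make it a fourth; 6 semitones makes it augmented.

augmented fourth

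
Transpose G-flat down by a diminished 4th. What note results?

G down a perfect fourth is D, so the target letter is D.
From Gb, a diminished fourth is 4 semitones down: D.

D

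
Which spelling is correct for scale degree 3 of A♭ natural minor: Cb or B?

Cb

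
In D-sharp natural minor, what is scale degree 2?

Degree 2 takes the letter 1 step above D, which is E.
In natural minor, degree 2 sits 2 semitones above the tonic. D# + 2 semitones is pitch class 5, spelled on E as E#.

E#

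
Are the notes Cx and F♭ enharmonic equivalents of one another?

No

Two spellings are enharmonically equivalent only if they share a pitch class.
Here C## → 2, Fb → 4; 2 ≠ 4, so they are not.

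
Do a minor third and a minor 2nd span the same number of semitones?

A minor third spans 3 semitones; a minor second spans 1.
The spans differ, so they are not enharmonic equivalents.

No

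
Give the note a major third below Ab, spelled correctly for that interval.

A third below A lands on the letter F.
A major third spans 4 semitones, so Ab moves to pitch class 4. On the letter F that is Fb.

Fb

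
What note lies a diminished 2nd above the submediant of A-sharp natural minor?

The submediant of A# natural minor is F#.
A diminished second (0 semitones) above F# lands on the letter G, giving Gb.

Gb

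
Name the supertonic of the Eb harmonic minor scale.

The Eb harmonic minor scale runs Eb F Gb Ab Bb Cb D.
Degree 2 is F.

F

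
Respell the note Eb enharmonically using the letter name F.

Plain F sits 2 semitones above Eb, so on the letter F the same pitch needs a double flat: Fbb.

Fbb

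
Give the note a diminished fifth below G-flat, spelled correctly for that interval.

A fifth below G lands on the letter C.
A diminished fifth spans 6 semitones, so Gb moves to pitch class 0. On the letter C that is C.

C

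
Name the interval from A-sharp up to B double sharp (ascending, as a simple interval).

The letter names run A→B, a span of 1 letter step, so the interval is some kind of second.
A# to B## is 3 semitones. A major second is 2, so 3 makes it augmented.

augmented second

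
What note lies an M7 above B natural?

B up a major seventh is A#, so the target letter is A.
From B, a major seventh is 11 semitones up: A#.

A#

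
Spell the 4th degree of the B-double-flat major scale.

The Bbb major scale runs Bbb Cb Db Ebb Fb Gb Ab.
Degree 4 is Ebb.

Ebb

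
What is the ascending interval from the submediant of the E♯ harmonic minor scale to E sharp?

major third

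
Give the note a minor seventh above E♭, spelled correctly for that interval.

Db

E up a major seventh is D#, so the target letter is D.
From Eb, a minor seventh is 10 semitones up: Db.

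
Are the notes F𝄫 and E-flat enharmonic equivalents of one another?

Fbb = pitch class 3 and Eb = pitch class 3 — the same pitch class, so they are enharmonic equivalents.

Yes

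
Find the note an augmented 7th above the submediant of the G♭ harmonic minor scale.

The submediant of Gb harmonic minor is Ebb.
An augmented seventh (12 semitones) above Ebb lands on the letter D, giving D.

D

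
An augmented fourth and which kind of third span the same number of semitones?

doubly augmented

An augmented fourth spans 6 semitones.
A third spanning 6 semitones is doubly augmented (the major third is 4).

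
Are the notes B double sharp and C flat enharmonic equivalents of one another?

No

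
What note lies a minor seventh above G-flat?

Fb

G up a major seventh is F#, so the target letter is F.
From Gb, a minor seventh is 10 semitones up: Fb.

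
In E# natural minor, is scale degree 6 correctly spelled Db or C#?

C#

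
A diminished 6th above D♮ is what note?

A sixth above D lands on the letter B.
A diminished sixth spans 7 semitones, so D moves to pitch class 9. On the letter B that is Bbb.

Bbb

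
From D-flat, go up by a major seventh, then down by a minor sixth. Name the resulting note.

A major seventh up from Db is C (letter C, 11 semitones up).
A minor sixth down from C is E (letter E, 8 semitones down).

E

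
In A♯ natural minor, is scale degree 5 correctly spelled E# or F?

E#

Each scale degree takes a distinct letter name. Degree 5 of a scale on A must use the letter E.
E# and F are enharmonically the same pitch, but only E# uses the letter E, so it is the correct spelling here.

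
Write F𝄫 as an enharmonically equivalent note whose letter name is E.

Eb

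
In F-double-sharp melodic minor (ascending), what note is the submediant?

The F## melodic minor (ascending) scale runs F## G## A# B# C## D## E##.
Degree 6 is D##.

D##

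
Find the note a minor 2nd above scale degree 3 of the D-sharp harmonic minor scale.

G

Scale degree 3 of D# harmonic minor is F#.
A minor second (1 semitone) above F# lands on the letter G, giving G.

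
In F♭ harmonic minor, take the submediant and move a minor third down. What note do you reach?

The submediant of Fb harmonic minor is Dbb.
A minor third (3 semitones) below Dbb lands on the letter B, giving Bbb.

Bbb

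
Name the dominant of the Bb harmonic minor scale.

The Bb harmonic minor scale runs Bb C Db Eb F Gb A.
Degree 5 is F.

F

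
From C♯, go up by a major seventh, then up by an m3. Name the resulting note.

D#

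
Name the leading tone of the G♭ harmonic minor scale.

F

Degree 7 takes the letter 6 steps above G, which is F.
In harmonic minor, degree 7 sits 11 semitones above the tonic. Gb + 11 semitones is pitch class 5, spelled on F as F.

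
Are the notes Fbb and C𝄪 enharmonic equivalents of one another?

No

Fbb is pitch class 3; C## is pitch class 2.
The pitch classes differ (3 vs. 2), so they are not enharmonic equivalents.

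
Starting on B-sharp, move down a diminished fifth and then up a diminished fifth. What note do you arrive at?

A diminished fifth down from B# is E## (letter E, 6 semitones down).
A diminished fifth up from E## is B# (letter B, 6 semitones up).

B#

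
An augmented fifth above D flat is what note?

A fifth above D lands on the letter A.
An augmented fifth spans 8 semitones, so Db moves to pitch class 9. On the letter A that is A.

A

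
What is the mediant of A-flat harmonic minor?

Cb

Degree 3 takes the letter 2 steps above A, which is C.
In harmonic minor, degree 3 sits 3 semitones above the tonic. Ab + 3 semitones is pitch class 11, spelled on C as Cb.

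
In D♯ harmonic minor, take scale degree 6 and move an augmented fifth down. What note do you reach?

Eb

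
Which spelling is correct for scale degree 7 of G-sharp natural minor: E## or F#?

Each scale degree takes a distinct letter name. Degree 7 of a scale on G must use the letter F.
F# and E## are enharmonically the same pitch, but only F# uses the letter F, so it is the correct spelling here.

F#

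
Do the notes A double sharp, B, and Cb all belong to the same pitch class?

A## = pitch class 11 and B = pitch class 11 and Cb = pitch class 11 — the same pitch class, so they are enharmonic equivalents.

Yes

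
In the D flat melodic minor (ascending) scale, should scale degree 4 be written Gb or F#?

Gb

Each scale degree takes a distinct letter name. Degree 4 of a scale on D must use the letter G.
Gb and F# are enharmonically the same pitch, but only Gb uses the letter G, so it is the correct spelling here.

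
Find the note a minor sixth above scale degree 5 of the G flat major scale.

Bbb

Scale degree 5 of Gb major is Db.
A minor sixth (8 semitones) above Db lands on the letter B, giving Bbb.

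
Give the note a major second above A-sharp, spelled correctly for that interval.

A second above A lands on the letter B.
A major second spans 2 semitones, so A# moves to pitch class 0. On the letter B that is B#.

B#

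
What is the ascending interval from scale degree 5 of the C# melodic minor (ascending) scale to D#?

Scale degree 5 of C# melodic minor (ascending) is G#.
G# up to D#: letters G→D make it a fifth; 7 semitones makes it perfect.

perfect fifth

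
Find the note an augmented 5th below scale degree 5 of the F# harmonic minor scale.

Scale degree 5 of F# harmonic minor is C#.
An augmented fifth (8 semitones) below C# lands on the letter F, giving F.

F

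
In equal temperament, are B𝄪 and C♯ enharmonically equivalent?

Yes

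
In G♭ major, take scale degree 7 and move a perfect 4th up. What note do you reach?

Bb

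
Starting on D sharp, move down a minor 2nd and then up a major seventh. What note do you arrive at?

A minor second down from D# is C## (letter C, 1 semitone down).
A major seventh up from C## is B## (letter B, 11 semitones up).

B##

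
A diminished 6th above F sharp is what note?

Db

F up a major sixth is D, so the target letter is D.
From F#, a diminished sixth is 7 semitones up: Db.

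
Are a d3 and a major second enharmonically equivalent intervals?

Yes

A diminished third spans 2 semitones; a major second spans 2.
They are enharmonically equivalent.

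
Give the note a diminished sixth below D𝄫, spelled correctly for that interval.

F

A sixth below D lands on the letter F.
A diminished sixth spans 7 semitones, so Dbb moves to pitch class 5. On the letter F that is F.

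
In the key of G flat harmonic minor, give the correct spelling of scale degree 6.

Degree 6 takes the letter 5 steps above G, which is E.
In harmonic minor, degree 6 sits 8 semitones above the tonic. Gb + 8 semitones is pitch class 2, spelled on E as Ebb.

Ebb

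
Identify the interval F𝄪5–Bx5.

The letter names run F→B, a span of 3 letter steps, so the interval is some kind of fourth.
F## to B## is 6 semitones. A perfect fourth is 5, so 6 makes it augmented.

augmented fourth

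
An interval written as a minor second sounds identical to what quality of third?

doubly diminished

A minor second spans 1 semitone.
A third spanning 1 semitone is doubly diminished (the major third is 4).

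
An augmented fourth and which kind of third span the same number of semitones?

doubly augmented

An augmented fourth spans 6 semitones.
A third spanning 6 semitones is doubly augmented (the major third is 4).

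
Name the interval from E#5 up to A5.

diminished fourth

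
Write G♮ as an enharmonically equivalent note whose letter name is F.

F##

Plain F sits 2 semitones below G, so on the letter F the same pitch needs a double sharp: F##.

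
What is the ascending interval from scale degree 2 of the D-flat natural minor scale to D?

major seventh

Scale degree 2 of Db natural minor is Eb.
Eb up to D: letters E→D make it a seventh; 11 semitones makes it major.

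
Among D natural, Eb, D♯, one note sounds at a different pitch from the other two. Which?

In 12-tone equal temperament, enharmonic equivalents share a pitch class. D is pitch class 2; Eb is pitch class 3; D# is pitch class 3.
Eb and D# share pitch class 3, while D is pitch class 2.

D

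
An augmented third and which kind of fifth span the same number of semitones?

doubly diminished

An augmented third spans 5 semitones.
A fifth spanning 5 semitones is doubly diminished (the perfect fifth is 7).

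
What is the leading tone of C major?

The C major scale runs C D E F G A B.
Degree 7 is B.

B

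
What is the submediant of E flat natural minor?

Cb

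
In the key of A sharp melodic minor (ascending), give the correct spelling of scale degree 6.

Degree 6 takes the letter 5 steps above A, which is F.
In melodic minor (ascending), degree 6 sits 9 semitones above the tonic. A# + 9 semitones is pitch class 7, spelled on F as F##.

F##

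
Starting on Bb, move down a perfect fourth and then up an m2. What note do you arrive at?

A perfect fourth down from Bb is F (letter F, 5 semitones down).
A minor second up from F is Gb (letter G, 1 semitone up).

Gb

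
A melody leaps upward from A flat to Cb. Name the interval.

Counting letters A–B–C gives a third.
Ab→Cb = 3 semitones, 1 narrower than the major third (4), so minor.

minor third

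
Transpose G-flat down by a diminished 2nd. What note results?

A second below G lands on the letter F.
A diminished second spans 0 semitones, so Gb moves to pitch class 6. On the letter F that is F#.

F#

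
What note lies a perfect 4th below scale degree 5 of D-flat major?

Scale degree 5 of Db major is Ab.
A perfect fourth (5 semitones) below Ab lands on the letter E, giving Eb.

Eb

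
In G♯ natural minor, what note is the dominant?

The G# natural minor scale runs G# A# B C# D# E F#.
Degree 5 is D#.

D#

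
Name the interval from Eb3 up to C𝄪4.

doubly augmented sixth

Counting letters E–F–G–A–B–C gives a sixth.
Eb→C## = 11 semitones, 2 wider than the major sixth (9), so doubly augmented.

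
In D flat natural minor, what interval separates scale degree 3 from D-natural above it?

Scale degree 3 of Db natural minor is Fb.
Fb up to D: letters F→D make it a sixth; 10 semitones makes it augmented.

augmented sixth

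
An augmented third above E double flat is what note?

G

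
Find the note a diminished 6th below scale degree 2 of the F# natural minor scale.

Scale degree 2 of F# natural minor is G#.
A diminished sixth (7 semitones) below G# lands on the letter B, giving B##.

B##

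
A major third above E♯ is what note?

A third above E lands on the letter G.
A major third spans 4 semitones, so E# moves to pitch class 9. On the letter G that is G##.

G##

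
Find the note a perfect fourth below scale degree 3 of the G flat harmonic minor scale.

Fb

Scale degree 3 of Gb harmonic minor is Bbb.
A perfect fourth (5 semitones) below Bbb lands on the letter F, giving Fb.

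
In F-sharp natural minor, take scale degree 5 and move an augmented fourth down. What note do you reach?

G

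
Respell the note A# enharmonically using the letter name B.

Bb

A# is pitch class 10. The letter B alone is pitch class 11.
To reach pitch class 10 from B requires an offset of -1 semitone, i.e. flat: Bb.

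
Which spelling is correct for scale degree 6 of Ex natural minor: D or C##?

C##

Each scale degree takes a distinct letter name. Degree 6 of a scale on E must use the letter C.
C## and D are enharmonically the same pitch, but only C## uses the letter C, so it is the correct spelling here.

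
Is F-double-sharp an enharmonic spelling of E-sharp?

No

F## is pitch class 7; E# is pitch class 5.
The pitch classes differ (7 vs. 5), so they are not enharmonic equivalents.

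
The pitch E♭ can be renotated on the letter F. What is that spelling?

Plain F sits 2 semitones above Eb, so on the letter F the same pitch needs a double flat: Fbb.

Fbb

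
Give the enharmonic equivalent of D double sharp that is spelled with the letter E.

E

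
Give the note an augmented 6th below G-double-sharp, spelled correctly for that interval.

B

G down a major sixth is Bb, so the target letter is B.
From G##, an augmented sixth is 10 semitones down: B.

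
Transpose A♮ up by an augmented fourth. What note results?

D#

A up a perfect fourth is D, so the target letter is D.
From A, an augmented fourth is 6 semitones up: D#.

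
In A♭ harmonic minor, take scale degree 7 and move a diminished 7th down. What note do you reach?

Scale degree 7 of Ab harmonic minor is G.
A diminished seventh (9 semitones) below G lands on the letter A, giving A#.

A#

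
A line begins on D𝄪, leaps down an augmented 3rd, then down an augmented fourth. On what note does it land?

F

An augmented third down from D## is B (letter B, 5 semitones down).
An augmented fourth down from B is F (letter F, 6 semitones down).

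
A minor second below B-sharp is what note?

A##

B down a major second is A, so the target letter is A.
From B#, a minor second is 1 semitone down: A##.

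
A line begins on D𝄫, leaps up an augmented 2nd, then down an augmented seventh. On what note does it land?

Fbb

An augmented second up from Dbb is Eb (letter E, 3 semitones up).
An augmented seventh down from Eb is Fbb (letter F, 12 semitones down).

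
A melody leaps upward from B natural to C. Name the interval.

minor second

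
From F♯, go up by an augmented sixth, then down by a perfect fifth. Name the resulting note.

G##

An augmented sixth up from F# is D## (letter D, 10 semitones up).
A perfect fifth down from D## is G## (letter G, 7 semitones down).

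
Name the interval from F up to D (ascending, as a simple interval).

major sixth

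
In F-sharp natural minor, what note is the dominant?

The F# natural minor scale runs F# G# A B C# D E.
Degree 5 is C#.

C#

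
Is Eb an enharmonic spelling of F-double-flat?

Eb is pitch class 3; Fbb is pitch class 3.
All spellings map to pitch class 3, so they are enharmonically equivalent.

Yes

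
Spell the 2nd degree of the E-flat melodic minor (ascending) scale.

F

The Eb melodic minor (ascending) scale runs Eb F Gb Ab Bb C D.
Degree 2 is F.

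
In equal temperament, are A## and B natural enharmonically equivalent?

Yes

A## = pitch class 11 and B = pitch class 11 — the same pitch class, so they are enharmonic equivalents.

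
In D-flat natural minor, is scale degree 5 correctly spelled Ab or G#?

Each scale degree takes a distinct letter name. Degree 5 of a scale on D must use the letter A.
Ab and G# are enharmonically the same pitch, but only Ab uses the letter A, so it is the correct spelling here.

Ab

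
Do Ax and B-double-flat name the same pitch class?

Two spellings are enharmonically equivalent only if they share a pitch class.
Here A## → 11, Bbb → 9; 9 ≠ 11, so they are not.

No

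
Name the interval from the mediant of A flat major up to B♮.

major seventh

The mediant of Ab major is C.
C up to B: letters C→B make it a seventh; 11 semitones makes it major.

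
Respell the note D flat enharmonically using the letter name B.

B##

Plain B sits 2 semitones below Db, so on the letter B the same pitch needs a double sharp: B##.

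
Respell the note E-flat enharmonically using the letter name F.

Fbb

Eb is pitch class 3. The letter F alone is pitch class 5.
To reach pitch class 3 from F requires an offset of -2 semitones, i.e. double flat: Fbb.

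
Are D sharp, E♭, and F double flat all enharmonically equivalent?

D# = pitch class 3 and Eb = pitch class 3 and Fbb = pitch class 3 — the same pitch class, so they are enharmonic equivalents.

Yes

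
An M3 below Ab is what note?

Fb

A third below A lands on the letter F.
A major third spans 4 semitones, so Ab moves to pitch class 4. On the letter F that is Fb.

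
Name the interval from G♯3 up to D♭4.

doubly diminished fifth

Counting letters G–A–B–C–D gives a fifth.
G#→Db = 5 semitones, 2 narrower than the perfect fifth (7), so doubly diminished.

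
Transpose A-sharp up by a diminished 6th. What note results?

A sixth above A lands on the letter F.
A diminished sixth spans 7 semitones, so A# moves to pitch class 5. On the letter F that is F.

F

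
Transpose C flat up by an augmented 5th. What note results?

G

C up a perfect fifth is G, so the target letter is G.
From Cb, an augmented fifth is 8 semitones up: G.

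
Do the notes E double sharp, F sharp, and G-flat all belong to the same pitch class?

E## = pitch class 6 and F# = pitch class 6 and Gb = pitch class 6 — the same pitch class, so they are enharmonic equivalents.

Yes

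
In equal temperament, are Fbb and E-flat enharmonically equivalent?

Yes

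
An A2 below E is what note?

Db

A second below E lands on the letter D.
An augmented second spans 3 semitones, so E moves to pitch class 1. On the letter D that is Db.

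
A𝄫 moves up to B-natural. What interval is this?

doubly augmented second

Counting letters A–B gives a second.
Abb→B = 4 semitones, 2 wider than the major second (2), so doubly augmented.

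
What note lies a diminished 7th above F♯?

Eb

F up a major seventh is E, so the target letter is E.
From F#, a diminished seventh is 9 semitones up: Eb.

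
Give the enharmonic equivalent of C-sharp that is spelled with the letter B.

C# is pitch class 1. The letter B alone is pitch class 11.
To reach pitch class 1 from B requires an offset of +2 semitones, i.e. double sharp: B##.

B##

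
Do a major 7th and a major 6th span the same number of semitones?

No

A major seventh spans 11 semitones; a major sixth spans 9.
The spans differ, so they are not enharmonic equivalents.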